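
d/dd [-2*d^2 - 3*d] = -4*d - 3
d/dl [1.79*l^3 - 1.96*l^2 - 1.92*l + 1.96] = 5.37*l^2 - 3.92*l - 1.92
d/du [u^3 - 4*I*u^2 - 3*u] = 3*u^2 - 8*I*u - 3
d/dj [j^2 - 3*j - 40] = 2*j - 3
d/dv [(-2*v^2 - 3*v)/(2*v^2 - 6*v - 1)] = (18*v^2 + 4*v + 3)/(4*v^4 - 24*v^3 + 32*v^2 + 12*v + 1)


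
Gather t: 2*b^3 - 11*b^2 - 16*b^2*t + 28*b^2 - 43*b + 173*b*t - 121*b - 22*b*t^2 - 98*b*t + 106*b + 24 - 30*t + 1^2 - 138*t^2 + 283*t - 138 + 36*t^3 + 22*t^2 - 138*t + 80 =2*b^3 + 17*b^2 - 58*b + 36*t^3 + t^2*(-22*b - 116) + t*(-16*b^2 + 75*b + 115) - 33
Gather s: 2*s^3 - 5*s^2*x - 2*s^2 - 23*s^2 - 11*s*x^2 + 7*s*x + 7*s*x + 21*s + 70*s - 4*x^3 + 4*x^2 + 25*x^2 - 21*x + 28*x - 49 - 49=2*s^3 + s^2*(-5*x - 25) + s*(-11*x^2 + 14*x + 91) - 4*x^3 + 29*x^2 + 7*x - 98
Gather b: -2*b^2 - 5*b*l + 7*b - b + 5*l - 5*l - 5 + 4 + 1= -2*b^2 + b*(6 - 5*l)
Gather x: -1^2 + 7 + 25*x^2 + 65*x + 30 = 25*x^2 + 65*x + 36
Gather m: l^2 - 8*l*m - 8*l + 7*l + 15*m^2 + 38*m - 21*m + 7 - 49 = l^2 - l + 15*m^2 + m*(17 - 8*l) - 42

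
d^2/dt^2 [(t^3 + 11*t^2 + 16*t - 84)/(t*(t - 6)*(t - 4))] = 2*(21*t^6 - 24*t^5 - 1776*t^4 + 11152*t^3 - 31248*t^2 + 60480*t - 48384)/(t^3*(t^6 - 30*t^5 + 372*t^4 - 2440*t^3 + 8928*t^2 - 17280*t + 13824))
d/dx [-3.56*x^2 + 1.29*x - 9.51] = 1.29 - 7.12*x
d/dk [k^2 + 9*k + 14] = 2*k + 9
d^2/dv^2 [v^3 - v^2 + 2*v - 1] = 6*v - 2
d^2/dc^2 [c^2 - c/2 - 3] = 2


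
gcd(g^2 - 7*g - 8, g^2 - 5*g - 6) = g + 1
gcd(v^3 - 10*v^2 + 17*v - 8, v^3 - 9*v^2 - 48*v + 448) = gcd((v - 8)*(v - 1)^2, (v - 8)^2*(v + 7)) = v - 8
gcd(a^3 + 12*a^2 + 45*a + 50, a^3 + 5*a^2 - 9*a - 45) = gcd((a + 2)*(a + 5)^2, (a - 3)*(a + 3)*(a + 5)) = a + 5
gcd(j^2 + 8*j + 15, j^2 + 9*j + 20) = j + 5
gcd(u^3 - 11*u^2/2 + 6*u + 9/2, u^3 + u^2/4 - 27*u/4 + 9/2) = 1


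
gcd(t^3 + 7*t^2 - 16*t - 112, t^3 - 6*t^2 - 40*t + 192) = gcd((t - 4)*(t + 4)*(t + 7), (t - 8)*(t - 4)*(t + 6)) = t - 4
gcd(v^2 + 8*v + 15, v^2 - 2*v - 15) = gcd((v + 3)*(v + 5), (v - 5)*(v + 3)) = v + 3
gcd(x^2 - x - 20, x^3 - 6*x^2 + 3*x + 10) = x - 5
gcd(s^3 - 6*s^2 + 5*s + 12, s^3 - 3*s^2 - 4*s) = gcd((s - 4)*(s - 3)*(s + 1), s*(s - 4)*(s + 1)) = s^2 - 3*s - 4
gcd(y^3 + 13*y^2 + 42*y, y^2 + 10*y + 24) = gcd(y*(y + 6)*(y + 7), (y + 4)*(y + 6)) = y + 6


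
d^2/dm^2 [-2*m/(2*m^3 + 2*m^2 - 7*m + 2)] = 4*(-m*(6*m^2 + 4*m - 7)^2 + (6*m^2 + 2*m*(3*m + 1) + 4*m - 7)*(2*m^3 + 2*m^2 - 7*m + 2))/(2*m^3 + 2*m^2 - 7*m + 2)^3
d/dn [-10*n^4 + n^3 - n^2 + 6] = n*(-40*n^2 + 3*n - 2)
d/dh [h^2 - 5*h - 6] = 2*h - 5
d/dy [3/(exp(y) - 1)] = -3/(4*sinh(y/2)^2)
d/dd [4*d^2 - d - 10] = 8*d - 1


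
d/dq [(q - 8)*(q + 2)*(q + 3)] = 3*q^2 - 6*q - 34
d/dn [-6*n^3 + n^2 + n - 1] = -18*n^2 + 2*n + 1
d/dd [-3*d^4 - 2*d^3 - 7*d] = -12*d^3 - 6*d^2 - 7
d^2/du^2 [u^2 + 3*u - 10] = 2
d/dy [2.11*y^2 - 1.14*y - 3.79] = 4.22*y - 1.14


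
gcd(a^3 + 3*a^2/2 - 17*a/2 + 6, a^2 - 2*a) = 1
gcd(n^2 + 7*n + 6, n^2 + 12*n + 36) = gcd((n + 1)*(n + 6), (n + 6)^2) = n + 6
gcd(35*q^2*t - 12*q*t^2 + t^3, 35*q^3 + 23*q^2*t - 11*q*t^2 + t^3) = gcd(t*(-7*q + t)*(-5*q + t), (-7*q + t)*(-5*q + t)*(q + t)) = 35*q^2 - 12*q*t + t^2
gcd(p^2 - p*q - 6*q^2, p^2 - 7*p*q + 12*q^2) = p - 3*q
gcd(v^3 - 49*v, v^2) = v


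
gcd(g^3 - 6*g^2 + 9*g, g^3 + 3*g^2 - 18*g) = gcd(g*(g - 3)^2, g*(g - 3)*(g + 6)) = g^2 - 3*g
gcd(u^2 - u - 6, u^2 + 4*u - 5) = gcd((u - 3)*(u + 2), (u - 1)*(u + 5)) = 1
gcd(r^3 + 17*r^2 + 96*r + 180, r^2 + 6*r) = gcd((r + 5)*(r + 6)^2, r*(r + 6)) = r + 6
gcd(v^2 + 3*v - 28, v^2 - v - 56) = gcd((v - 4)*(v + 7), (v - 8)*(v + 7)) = v + 7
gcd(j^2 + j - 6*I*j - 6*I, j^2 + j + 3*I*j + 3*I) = j + 1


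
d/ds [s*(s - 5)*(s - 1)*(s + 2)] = 4*s^3 - 12*s^2 - 14*s + 10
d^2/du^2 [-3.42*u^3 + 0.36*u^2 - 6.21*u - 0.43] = 0.72 - 20.52*u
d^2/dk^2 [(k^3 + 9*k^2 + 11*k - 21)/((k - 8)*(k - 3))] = 6*(69*k^3 - 501*k^2 + 543*k + 2017)/(k^6 - 33*k^5 + 435*k^4 - 2915*k^3 + 10440*k^2 - 19008*k + 13824)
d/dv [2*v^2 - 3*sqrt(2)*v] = 4*v - 3*sqrt(2)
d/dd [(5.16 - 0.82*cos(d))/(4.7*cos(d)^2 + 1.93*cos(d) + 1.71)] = (-3.854*cos(d)^2 + 48.504*cos(d) + 11.361)*sin(d)/(22.09*cos(d)^4 + 18.142*cos(d)^3 + 19.7989*cos(d)^2 + 6.6006*cos(d) + 2.9241)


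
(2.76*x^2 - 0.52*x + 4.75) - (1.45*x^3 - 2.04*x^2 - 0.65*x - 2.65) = -1.45*x^3 + 4.8*x^2 + 0.13*x + 7.4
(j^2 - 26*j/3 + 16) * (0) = 0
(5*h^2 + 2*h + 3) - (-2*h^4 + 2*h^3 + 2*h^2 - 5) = 2*h^4 - 2*h^3 + 3*h^2 + 2*h + 8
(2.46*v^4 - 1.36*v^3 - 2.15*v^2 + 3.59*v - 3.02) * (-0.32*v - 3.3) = -0.7872*v^5 - 7.6828*v^4 + 5.176*v^3 + 5.9462*v^2 - 10.8806*v + 9.966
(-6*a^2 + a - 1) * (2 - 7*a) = 42*a^3 - 19*a^2 + 9*a - 2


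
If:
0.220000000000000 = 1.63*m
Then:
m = 0.13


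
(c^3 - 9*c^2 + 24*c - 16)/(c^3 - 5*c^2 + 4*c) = (c - 4)/c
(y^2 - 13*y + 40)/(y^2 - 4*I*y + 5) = (y^2 - 13*y + 40)/(y^2 - 4*I*y + 5)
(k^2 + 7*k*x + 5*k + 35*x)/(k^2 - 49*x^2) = (-k - 5)/(-k + 7*x)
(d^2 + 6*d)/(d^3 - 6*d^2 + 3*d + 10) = d*(d + 6)/(d^3 - 6*d^2 + 3*d + 10)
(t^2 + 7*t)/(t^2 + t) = (t + 7)/(t + 1)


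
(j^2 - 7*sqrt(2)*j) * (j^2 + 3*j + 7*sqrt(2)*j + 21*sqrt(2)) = j^4 + 3*j^3 - 98*j^2 - 294*j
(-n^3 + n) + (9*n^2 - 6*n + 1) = -n^3 + 9*n^2 - 5*n + 1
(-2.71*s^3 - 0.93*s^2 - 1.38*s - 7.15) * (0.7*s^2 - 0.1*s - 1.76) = -1.897*s^5 - 0.38*s^4 + 3.8966*s^3 - 3.2302*s^2 + 3.1438*s + 12.584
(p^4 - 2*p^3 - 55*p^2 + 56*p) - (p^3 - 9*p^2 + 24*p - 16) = p^4 - 3*p^3 - 46*p^2 + 32*p + 16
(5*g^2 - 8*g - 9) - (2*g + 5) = 5*g^2 - 10*g - 14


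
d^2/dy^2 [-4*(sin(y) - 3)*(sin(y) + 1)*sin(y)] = -36*sin(y)*cos(y)^2 + 32*cos(y)^2 - 16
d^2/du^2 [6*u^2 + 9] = 12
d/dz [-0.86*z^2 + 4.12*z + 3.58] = 4.12 - 1.72*z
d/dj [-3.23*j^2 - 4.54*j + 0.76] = -6.46*j - 4.54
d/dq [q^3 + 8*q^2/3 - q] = 3*q^2 + 16*q/3 - 1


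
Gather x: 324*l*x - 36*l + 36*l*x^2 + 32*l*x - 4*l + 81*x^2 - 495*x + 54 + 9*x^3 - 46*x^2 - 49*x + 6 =-40*l + 9*x^3 + x^2*(36*l + 35) + x*(356*l - 544) + 60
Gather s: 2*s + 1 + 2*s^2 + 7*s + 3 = 2*s^2 + 9*s + 4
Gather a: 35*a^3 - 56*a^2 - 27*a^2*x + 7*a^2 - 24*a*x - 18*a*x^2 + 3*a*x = 35*a^3 + a^2*(-27*x - 49) + a*(-18*x^2 - 21*x)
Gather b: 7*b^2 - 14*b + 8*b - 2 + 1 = 7*b^2 - 6*b - 1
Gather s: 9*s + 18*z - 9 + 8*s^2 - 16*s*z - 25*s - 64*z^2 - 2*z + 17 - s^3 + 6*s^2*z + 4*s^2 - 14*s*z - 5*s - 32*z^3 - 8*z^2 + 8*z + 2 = -s^3 + s^2*(6*z + 12) + s*(-30*z - 21) - 32*z^3 - 72*z^2 + 24*z + 10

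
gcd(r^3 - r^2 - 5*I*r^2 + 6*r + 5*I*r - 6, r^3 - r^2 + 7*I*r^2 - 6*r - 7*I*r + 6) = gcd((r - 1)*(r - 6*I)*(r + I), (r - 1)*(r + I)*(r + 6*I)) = r^2 + r*(-1 + I) - I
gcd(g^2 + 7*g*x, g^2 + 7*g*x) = g^2 + 7*g*x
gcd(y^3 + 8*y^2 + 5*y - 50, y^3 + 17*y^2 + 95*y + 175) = y^2 + 10*y + 25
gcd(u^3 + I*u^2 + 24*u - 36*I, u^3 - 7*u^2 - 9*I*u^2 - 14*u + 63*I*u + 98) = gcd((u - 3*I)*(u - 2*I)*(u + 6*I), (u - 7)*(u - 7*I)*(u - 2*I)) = u - 2*I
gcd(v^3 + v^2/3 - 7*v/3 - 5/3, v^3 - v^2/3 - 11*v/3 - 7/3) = v^2 + 2*v + 1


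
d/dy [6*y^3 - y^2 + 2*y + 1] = 18*y^2 - 2*y + 2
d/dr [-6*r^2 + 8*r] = 8 - 12*r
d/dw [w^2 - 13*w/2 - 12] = 2*w - 13/2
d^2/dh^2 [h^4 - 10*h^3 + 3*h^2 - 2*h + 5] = 12*h^2 - 60*h + 6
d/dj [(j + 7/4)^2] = 2*j + 7/2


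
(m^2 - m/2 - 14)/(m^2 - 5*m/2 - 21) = (m - 4)/(m - 6)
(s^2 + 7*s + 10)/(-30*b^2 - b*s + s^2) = (s^2 + 7*s + 10)/(-30*b^2 - b*s + s^2)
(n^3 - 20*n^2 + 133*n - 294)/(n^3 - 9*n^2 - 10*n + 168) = (n - 7)/(n + 4)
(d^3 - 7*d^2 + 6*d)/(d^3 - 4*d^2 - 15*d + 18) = d/(d + 3)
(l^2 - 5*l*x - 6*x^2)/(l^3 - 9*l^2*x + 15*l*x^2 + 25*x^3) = (l - 6*x)/(l^2 - 10*l*x + 25*x^2)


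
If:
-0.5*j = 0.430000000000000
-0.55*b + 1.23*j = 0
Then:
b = -1.92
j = -0.86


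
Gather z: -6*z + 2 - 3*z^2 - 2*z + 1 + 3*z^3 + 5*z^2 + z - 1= 3*z^3 + 2*z^2 - 7*z + 2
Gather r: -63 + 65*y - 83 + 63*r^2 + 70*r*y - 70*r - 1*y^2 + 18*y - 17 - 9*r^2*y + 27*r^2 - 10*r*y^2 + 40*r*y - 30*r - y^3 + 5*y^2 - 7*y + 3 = r^2*(90 - 9*y) + r*(-10*y^2 + 110*y - 100) - y^3 + 4*y^2 + 76*y - 160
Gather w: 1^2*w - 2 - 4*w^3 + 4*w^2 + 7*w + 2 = -4*w^3 + 4*w^2 + 8*w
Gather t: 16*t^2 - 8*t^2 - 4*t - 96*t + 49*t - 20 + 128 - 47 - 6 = 8*t^2 - 51*t + 55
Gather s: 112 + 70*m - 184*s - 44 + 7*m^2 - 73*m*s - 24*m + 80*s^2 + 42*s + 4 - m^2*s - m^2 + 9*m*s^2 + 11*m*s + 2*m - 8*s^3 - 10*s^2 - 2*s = 6*m^2 + 48*m - 8*s^3 + s^2*(9*m + 70) + s*(-m^2 - 62*m - 144) + 72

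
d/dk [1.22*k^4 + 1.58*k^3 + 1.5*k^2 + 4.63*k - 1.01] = 4.88*k^3 + 4.74*k^2 + 3.0*k + 4.63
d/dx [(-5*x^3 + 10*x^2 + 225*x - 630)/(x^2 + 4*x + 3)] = 5*(-x^4 - 8*x^3 - 46*x^2 + 264*x + 639)/(x^4 + 8*x^3 + 22*x^2 + 24*x + 9)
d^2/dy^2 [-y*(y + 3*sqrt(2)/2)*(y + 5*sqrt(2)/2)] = -6*y - 8*sqrt(2)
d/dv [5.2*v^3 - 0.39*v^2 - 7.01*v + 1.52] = 15.6*v^2 - 0.78*v - 7.01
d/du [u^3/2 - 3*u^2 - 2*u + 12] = 3*u^2/2 - 6*u - 2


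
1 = 1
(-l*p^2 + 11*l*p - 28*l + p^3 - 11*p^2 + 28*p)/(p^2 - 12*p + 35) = (-l*p + 4*l + p^2 - 4*p)/(p - 5)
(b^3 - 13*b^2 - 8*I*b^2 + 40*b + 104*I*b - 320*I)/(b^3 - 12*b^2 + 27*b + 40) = (b - 8*I)/(b + 1)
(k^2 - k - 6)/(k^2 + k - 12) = (k + 2)/(k + 4)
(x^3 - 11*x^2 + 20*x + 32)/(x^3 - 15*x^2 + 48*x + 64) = (x - 4)/(x - 8)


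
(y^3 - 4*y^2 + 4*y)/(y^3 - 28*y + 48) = y*(y - 2)/(y^2 + 2*y - 24)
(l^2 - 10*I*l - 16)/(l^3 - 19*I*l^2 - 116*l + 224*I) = (l - 2*I)/(l^2 - 11*I*l - 28)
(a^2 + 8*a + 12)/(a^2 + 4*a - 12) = (a + 2)/(a - 2)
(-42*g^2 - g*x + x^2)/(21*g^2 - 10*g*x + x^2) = (6*g + x)/(-3*g + x)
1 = 1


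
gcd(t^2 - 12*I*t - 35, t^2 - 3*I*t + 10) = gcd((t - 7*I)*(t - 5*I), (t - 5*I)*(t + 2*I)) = t - 5*I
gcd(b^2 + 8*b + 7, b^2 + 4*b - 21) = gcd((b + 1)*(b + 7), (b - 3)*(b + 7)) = b + 7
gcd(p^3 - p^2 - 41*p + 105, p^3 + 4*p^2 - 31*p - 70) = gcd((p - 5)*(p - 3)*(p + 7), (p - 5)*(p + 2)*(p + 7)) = p^2 + 2*p - 35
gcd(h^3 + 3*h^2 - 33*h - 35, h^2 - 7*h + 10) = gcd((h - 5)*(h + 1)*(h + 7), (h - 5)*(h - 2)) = h - 5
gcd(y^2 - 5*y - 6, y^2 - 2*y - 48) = 1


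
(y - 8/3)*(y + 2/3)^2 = y^3 - 4*y^2/3 - 28*y/9 - 32/27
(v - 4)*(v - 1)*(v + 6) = v^3 + v^2 - 26*v + 24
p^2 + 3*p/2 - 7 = (p - 2)*(p + 7/2)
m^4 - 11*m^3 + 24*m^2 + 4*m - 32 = (m - 8)*(m - 2)^2*(m + 1)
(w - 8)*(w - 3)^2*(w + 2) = w^4 - 12*w^3 + 29*w^2 + 42*w - 144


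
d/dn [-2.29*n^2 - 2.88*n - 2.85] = -4.58*n - 2.88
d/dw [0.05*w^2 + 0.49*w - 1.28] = 0.1*w + 0.49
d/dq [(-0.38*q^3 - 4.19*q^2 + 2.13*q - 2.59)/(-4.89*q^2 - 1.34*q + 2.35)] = (1.8582*q^4 + 1.0184*q^3 + 13.3513*q^2 - 45.0232*q + 1.5349)/(23.9121*q^4 + 13.1052*q^3 - 21.1874*q^2 - 6.298*q + 5.5225)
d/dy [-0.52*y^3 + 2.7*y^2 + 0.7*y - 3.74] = -1.56*y^2 + 5.4*y + 0.7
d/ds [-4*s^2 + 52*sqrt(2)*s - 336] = -8*s + 52*sqrt(2)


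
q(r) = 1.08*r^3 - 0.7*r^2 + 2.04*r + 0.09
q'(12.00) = 451.80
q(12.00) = 1790.01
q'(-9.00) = 277.08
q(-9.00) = -862.29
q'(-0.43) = 3.24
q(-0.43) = -1.00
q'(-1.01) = 6.76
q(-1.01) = -3.80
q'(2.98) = 26.64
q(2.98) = 28.53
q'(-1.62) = 12.81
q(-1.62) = -9.64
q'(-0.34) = 2.89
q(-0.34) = -0.73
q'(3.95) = 47.06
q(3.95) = 63.79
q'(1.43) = 6.66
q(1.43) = 4.73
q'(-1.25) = 8.85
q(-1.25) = -5.66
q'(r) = 3.24*r^2 - 1.4*r + 2.04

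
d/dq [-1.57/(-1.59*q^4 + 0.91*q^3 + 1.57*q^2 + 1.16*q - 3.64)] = (-9.9852*q^3 + 4.2861*q^2 + 4.9298*q + 1.8212)/(-1.59*q^4 + 0.91*q^3 + 1.57*q^2 + 1.16*q - 3.64)^2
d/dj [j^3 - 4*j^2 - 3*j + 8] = 3*j^2 - 8*j - 3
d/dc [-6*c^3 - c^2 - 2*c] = -18*c^2 - 2*c - 2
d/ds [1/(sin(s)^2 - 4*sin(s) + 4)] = -2*cos(s)/(sin(s) - 2)^3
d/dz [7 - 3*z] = -3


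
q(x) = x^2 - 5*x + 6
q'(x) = 2*x - 5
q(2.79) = -0.17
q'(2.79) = 0.58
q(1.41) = 0.94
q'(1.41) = -2.18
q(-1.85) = 18.67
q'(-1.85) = -8.70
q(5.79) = 10.57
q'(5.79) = 6.58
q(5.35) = 7.87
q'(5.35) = 5.70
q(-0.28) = 7.48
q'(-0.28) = -5.56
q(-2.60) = 25.76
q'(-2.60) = -10.20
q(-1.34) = 14.50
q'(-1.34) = -7.68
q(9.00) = 42.00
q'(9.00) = 13.00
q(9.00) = 42.00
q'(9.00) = 13.00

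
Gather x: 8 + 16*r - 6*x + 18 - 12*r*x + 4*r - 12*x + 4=20*r + x*(-12*r - 18) + 30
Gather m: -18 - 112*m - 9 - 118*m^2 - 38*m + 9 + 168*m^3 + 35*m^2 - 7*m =168*m^3 - 83*m^2 - 157*m - 18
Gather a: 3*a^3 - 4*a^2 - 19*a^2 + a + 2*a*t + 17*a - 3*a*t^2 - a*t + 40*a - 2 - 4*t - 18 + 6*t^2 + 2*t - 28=3*a^3 - 23*a^2 + a*(-3*t^2 + t + 58) + 6*t^2 - 2*t - 48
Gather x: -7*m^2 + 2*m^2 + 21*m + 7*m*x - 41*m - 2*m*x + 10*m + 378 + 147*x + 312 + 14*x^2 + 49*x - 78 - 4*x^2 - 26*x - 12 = -5*m^2 - 10*m + 10*x^2 + x*(5*m + 170) + 600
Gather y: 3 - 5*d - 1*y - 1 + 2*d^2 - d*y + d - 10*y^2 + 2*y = 2*d^2 - 4*d - 10*y^2 + y*(1 - d) + 2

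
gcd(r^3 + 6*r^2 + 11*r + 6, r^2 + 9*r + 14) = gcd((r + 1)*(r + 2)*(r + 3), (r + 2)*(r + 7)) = r + 2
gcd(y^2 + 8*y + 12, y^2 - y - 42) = y + 6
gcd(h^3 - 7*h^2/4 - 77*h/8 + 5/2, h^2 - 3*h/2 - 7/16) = 1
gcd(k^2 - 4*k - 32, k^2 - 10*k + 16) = k - 8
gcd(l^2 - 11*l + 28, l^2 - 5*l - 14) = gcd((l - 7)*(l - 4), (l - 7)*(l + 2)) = l - 7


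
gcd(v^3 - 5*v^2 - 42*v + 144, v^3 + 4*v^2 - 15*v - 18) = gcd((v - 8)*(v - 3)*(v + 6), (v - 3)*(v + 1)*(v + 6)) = v^2 + 3*v - 18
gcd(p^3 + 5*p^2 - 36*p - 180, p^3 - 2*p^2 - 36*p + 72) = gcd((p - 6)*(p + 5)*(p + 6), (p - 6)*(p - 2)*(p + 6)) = p^2 - 36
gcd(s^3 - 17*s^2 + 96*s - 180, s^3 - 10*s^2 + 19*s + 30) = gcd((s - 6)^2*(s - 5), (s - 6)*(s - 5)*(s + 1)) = s^2 - 11*s + 30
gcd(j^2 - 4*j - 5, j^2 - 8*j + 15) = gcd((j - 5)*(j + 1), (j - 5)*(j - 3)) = j - 5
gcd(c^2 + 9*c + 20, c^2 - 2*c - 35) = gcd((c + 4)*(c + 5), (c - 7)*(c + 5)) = c + 5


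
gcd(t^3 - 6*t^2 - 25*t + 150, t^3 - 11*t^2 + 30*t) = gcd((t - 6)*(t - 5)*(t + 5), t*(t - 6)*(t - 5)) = t^2 - 11*t + 30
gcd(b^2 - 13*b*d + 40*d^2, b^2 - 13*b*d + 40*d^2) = b^2 - 13*b*d + 40*d^2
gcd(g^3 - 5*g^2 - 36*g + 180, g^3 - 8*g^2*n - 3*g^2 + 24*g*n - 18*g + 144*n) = g - 6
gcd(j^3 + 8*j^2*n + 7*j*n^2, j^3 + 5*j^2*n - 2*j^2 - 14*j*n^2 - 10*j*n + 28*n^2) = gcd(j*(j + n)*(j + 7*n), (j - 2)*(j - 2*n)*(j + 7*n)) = j + 7*n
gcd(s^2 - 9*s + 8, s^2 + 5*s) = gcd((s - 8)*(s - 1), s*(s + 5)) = 1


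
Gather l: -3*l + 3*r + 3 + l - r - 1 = -2*l + 2*r + 2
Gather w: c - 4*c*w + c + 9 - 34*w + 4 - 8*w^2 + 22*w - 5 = 2*c - 8*w^2 + w*(-4*c - 12) + 8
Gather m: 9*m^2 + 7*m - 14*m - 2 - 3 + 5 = 9*m^2 - 7*m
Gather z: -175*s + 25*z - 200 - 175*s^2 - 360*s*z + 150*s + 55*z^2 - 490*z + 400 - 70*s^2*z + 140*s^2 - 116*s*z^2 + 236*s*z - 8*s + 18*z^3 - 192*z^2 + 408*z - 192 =-35*s^2 - 33*s + 18*z^3 + z^2*(-116*s - 137) + z*(-70*s^2 - 124*s - 57) + 8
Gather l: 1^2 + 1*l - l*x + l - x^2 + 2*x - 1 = l*(2 - x) - x^2 + 2*x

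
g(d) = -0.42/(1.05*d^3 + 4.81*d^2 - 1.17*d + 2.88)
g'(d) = -0.42*(-3.15*d^2 - 9.62*d + 1.17)/(1.05*d^3 + 4.81*d^2 - 1.17*d + 2.88)^2 = (1.323*d^2 + 4.0404*d - 0.4914)/(1.05*d^3 + 4.81*d^2 - 1.17*d + 2.88)^2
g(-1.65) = -0.03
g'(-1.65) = -0.02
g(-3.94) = -0.02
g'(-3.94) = 0.01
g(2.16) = -0.01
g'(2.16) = 0.01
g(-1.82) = -0.03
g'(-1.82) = -0.02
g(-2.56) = -0.02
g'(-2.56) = -0.01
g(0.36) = -0.13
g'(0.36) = 0.12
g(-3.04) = -0.02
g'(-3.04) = -0.00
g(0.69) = -0.09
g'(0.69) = 0.13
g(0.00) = -0.15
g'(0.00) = -0.06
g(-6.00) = 0.01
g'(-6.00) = 0.01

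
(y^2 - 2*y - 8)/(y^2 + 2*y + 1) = (y^2 - 2*y - 8)/(y^2 + 2*y + 1)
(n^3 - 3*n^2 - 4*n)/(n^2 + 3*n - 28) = n*(n + 1)/(n + 7)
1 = 1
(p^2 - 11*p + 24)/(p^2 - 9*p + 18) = (p - 8)/(p - 6)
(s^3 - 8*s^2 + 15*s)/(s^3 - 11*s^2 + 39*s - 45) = s/(s - 3)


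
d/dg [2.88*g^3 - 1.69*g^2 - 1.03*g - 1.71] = 8.64*g^2 - 3.38*g - 1.03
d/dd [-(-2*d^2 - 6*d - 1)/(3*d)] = 2/3 - 1/(3*d^2)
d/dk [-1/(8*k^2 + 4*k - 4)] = (k + 1/4)/(2*k^2 + k - 1)^2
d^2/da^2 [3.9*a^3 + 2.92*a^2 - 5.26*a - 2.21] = 23.4*a + 5.84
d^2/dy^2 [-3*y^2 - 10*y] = -6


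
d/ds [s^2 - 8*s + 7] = 2*s - 8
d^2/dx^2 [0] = 0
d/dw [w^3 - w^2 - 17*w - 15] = 3*w^2 - 2*w - 17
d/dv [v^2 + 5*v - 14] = 2*v + 5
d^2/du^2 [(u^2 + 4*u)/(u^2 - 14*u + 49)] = 6*(6*u + 35)/(u^4 - 28*u^3 + 294*u^2 - 1372*u + 2401)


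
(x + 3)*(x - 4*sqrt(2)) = x^2 - 4*sqrt(2)*x + 3*x - 12*sqrt(2)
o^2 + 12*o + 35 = (o + 5)*(o + 7)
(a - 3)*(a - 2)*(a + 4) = a^3 - a^2 - 14*a + 24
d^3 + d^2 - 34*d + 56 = (d - 4)*(d - 2)*(d + 7)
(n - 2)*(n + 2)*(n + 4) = n^3 + 4*n^2 - 4*n - 16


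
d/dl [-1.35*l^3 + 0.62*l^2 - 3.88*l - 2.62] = -4.05*l^2 + 1.24*l - 3.88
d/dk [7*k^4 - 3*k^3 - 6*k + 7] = 28*k^3 - 9*k^2 - 6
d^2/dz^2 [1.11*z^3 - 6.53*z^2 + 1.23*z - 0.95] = 6.66*z - 13.06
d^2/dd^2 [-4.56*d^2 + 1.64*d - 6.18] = -9.12000000000000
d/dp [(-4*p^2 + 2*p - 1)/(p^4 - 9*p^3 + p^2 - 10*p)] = (8*p^5 - 42*p^4 + 40*p^3 + 11*p^2 + 2*p - 10)/(p^2*(p^6 - 18*p^5 + 83*p^4 - 38*p^3 + 181*p^2 - 20*p + 100))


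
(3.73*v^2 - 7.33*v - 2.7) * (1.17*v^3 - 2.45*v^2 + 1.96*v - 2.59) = 4.3641*v^5 - 17.7146*v^4 + 22.1103*v^3 - 17.4125*v^2 + 13.6927*v + 6.993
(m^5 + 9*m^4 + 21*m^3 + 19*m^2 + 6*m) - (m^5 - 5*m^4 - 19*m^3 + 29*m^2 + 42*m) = 14*m^4 + 40*m^3 - 10*m^2 - 36*m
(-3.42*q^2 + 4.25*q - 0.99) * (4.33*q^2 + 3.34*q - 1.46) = -14.8086*q^4 + 6.9797*q^3 + 14.9015*q^2 - 9.5116*q + 1.4454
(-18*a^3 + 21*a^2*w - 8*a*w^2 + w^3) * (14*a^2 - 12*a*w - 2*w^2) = -252*a^5 + 510*a^4*w - 328*a^3*w^2 + 68*a^2*w^3 + 4*a*w^4 - 2*w^5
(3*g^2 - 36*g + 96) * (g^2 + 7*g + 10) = 3*g^4 - 15*g^3 - 126*g^2 + 312*g + 960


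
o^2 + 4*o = o*(o + 4)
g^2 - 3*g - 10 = (g - 5)*(g + 2)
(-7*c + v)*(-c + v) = 7*c^2 - 8*c*v + v^2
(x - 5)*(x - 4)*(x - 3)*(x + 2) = x^4 - 10*x^3 + 23*x^2 + 34*x - 120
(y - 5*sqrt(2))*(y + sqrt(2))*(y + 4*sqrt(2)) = y^3 - 42*y - 40*sqrt(2)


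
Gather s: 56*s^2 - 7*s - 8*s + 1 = 56*s^2 - 15*s + 1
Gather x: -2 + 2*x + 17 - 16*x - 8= 7 - 14*x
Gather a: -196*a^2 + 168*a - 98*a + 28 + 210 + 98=-196*a^2 + 70*a + 336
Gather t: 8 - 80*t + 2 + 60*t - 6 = 4 - 20*t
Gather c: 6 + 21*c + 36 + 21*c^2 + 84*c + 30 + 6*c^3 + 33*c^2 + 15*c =6*c^3 + 54*c^2 + 120*c + 72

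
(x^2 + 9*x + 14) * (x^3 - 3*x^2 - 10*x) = x^5 + 6*x^4 - 23*x^3 - 132*x^2 - 140*x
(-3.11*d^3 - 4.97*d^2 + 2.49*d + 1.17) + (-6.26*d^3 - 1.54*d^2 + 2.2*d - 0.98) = -9.37*d^3 - 6.51*d^2 + 4.69*d + 0.19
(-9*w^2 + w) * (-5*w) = 45*w^3 - 5*w^2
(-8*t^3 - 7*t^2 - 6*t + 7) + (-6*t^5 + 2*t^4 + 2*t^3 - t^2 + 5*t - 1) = -6*t^5 + 2*t^4 - 6*t^3 - 8*t^2 - t + 6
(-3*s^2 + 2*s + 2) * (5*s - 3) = -15*s^3 + 19*s^2 + 4*s - 6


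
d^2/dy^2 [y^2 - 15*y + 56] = 2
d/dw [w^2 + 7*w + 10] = 2*w + 7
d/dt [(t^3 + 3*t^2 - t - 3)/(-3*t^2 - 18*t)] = (-t^4 - 12*t^3 - 19*t^2 - 6*t - 18)/(3*t^2*(t^2 + 12*t + 36))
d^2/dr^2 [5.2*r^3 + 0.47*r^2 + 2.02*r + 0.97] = 31.2*r + 0.94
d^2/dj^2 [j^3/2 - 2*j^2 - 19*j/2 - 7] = 3*j - 4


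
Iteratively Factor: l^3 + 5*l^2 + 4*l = (l + 1)*(l^2 + 4*l) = l*(l + 1)*(l + 4)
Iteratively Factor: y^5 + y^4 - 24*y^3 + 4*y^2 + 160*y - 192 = (y + 4)*(y^4 - 3*y^3 - 12*y^2 + 52*y - 48) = (y - 2)*(y + 4)*(y^3 - y^2 - 14*y + 24) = (y - 3)*(y - 2)*(y + 4)*(y^2 + 2*y - 8) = (y - 3)*(y - 2)^2*(y + 4)*(y + 4)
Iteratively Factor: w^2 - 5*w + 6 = (w - 2)*(w - 3)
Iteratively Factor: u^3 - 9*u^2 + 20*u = (u - 4)*(u^2 - 5*u) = (u - 5)*(u - 4)*(u)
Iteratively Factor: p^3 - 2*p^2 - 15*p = (p + 3)*(p^2 - 5*p) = (p - 5)*(p + 3)*(p)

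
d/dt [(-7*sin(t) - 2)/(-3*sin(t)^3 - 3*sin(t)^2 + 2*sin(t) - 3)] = (-42*sin(t)^3 - 39*sin(t)^2 - 12*sin(t) + 25)*cos(t)/(3*sin(t)^3 + 3*sin(t)^2 - 2*sin(t) + 3)^2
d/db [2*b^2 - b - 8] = 4*b - 1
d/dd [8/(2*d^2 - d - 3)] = 8*(1 - 4*d)/(-2*d^2 + d + 3)^2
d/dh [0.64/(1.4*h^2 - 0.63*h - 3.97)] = (0.4032 - 1.792*h)/(-1.4*h^2 + 0.63*h + 3.97)^2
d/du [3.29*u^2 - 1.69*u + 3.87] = 6.58*u - 1.69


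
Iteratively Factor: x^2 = (x)*(x)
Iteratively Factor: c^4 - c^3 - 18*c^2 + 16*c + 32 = (c - 4)*(c^3 + 3*c^2 - 6*c - 8) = (c - 4)*(c + 1)*(c^2 + 2*c - 8) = (c - 4)*(c - 2)*(c + 1)*(c + 4)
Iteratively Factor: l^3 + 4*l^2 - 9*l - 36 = (l - 3)*(l^2 + 7*l + 12) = (l - 3)*(l + 4)*(l + 3)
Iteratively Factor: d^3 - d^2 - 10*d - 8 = (d - 4)*(d^2 + 3*d + 2) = (d - 4)*(d + 2)*(d + 1)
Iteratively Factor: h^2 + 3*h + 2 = (h + 2)*(h + 1)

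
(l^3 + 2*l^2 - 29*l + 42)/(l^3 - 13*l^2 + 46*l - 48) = (l + 7)/(l - 8)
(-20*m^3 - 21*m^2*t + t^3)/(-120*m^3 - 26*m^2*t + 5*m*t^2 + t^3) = (m + t)/(6*m + t)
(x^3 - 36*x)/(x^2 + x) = (x^2 - 36)/(x + 1)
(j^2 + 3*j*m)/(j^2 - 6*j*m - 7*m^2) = j*(j + 3*m)/(j^2 - 6*j*m - 7*m^2)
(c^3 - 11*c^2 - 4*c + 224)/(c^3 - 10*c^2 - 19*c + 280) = (c + 4)/(c + 5)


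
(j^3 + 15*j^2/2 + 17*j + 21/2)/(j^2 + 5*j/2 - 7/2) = (j^2 + 4*j + 3)/(j - 1)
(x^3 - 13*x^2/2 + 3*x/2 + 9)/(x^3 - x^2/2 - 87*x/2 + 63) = (x + 1)/(x + 7)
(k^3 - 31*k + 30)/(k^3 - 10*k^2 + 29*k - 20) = (k + 6)/(k - 4)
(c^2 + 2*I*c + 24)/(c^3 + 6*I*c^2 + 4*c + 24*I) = (c - 4*I)/(c^2 + 4)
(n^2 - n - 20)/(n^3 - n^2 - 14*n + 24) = (n - 5)/(n^2 - 5*n + 6)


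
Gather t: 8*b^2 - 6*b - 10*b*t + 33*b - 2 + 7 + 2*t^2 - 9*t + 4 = 8*b^2 + 27*b + 2*t^2 + t*(-10*b - 9) + 9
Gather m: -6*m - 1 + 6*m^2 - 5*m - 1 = 6*m^2 - 11*m - 2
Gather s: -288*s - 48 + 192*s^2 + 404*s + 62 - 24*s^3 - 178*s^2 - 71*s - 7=-24*s^3 + 14*s^2 + 45*s + 7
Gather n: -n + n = 0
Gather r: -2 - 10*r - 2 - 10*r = -20*r - 4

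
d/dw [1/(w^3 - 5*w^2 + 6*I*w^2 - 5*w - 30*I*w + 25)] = (-3*w^2 + 10*w - 12*I*w + 5 + 30*I)/(w^3 - 5*w^2 + 6*I*w^2 - 5*w - 30*I*w + 25)^2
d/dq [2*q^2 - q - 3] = 4*q - 1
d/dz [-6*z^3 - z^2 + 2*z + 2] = -18*z^2 - 2*z + 2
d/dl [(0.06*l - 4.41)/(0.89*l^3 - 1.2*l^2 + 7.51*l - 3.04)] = (-0.1068*l^3 + 11.8467*l^2 - 10.584*l + 32.9367)/(0.7921*l^6 - 2.136*l^5 + 14.8078*l^4 - 23.4352*l^3 + 63.6961*l^2 - 45.6608*l + 9.2416)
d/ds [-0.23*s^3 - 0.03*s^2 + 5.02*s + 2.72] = -0.69*s^2 - 0.06*s + 5.02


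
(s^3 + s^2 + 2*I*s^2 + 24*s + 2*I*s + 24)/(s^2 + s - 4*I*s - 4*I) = s + 6*I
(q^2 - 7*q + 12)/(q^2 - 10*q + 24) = (q - 3)/(q - 6)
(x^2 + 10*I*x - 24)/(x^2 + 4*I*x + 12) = (x + 4*I)/(x - 2*I)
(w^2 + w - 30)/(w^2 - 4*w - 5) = (w + 6)/(w + 1)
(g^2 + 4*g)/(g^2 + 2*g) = (g + 4)/(g + 2)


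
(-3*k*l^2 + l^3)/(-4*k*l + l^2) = l*(3*k - l)/(4*k - l)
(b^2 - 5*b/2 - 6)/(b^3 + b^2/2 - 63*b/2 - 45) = (b - 4)/(b^2 - b - 30)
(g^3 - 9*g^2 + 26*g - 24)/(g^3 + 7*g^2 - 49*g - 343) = (g^3 - 9*g^2 + 26*g - 24)/(g^3 + 7*g^2 - 49*g - 343)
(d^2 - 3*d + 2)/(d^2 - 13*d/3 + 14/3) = 3*(d - 1)/(3*d - 7)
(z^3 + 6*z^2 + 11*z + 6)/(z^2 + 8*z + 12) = (z^2 + 4*z + 3)/(z + 6)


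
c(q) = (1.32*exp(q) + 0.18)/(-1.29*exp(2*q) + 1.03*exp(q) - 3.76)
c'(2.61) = 0.08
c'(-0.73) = -0.17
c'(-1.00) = -0.14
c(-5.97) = -0.05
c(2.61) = -0.08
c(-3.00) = -0.07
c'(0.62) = 0.07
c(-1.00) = -0.19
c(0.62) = -0.42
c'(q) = (1.32*exp(q) + 0.18)*(2.58*exp(2*q) - 1.03*exp(q))/(-1.29*exp(2*q) + 1.03*exp(q) - 3.76)^2 + 1.32*exp(q)/(-1.29*exp(2*q) + 1.03*exp(q) - 3.76) = (1.7028*exp(2*q) + 0.4644*exp(q) - 5.1486)*exp(q)/(1.6641*exp(4*q) - 2.6574*exp(3*q) + 10.7617*exp(2*q) - 7.7456*exp(q) + 14.1376)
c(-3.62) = -0.06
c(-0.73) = -0.23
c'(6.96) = 0.00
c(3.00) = -0.05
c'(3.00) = 0.05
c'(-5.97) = -0.00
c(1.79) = -0.18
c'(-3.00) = -0.02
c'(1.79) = 0.18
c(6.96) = -0.00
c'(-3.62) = -0.01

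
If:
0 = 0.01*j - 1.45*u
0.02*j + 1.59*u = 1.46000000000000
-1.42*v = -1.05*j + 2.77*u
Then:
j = 47.15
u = 0.33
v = 34.23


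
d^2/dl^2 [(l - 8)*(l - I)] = 2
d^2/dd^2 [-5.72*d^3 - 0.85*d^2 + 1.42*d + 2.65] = -34.32*d - 1.7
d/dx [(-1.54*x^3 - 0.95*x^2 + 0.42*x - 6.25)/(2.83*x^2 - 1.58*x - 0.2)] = (-4.3582*x^4 + 4.8664*x^3 + 1.2364*x^2 + 35.755*x - 9.959)/(8.0089*x^4 - 8.9428*x^3 + 1.3644*x^2 + 0.632*x + 0.04)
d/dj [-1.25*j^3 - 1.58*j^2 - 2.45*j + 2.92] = -3.75*j^2 - 3.16*j - 2.45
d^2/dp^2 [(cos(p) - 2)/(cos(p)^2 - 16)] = (8*(cos(p) - 2)*sin(p)^2*cos(p)^2 - (cos(p)^2 - 16)^2*cos(p) + 2*(cos(p)^2 - 16)*(-2*cos(2*p) + cos(3*p)))/(cos(p)^2 - 16)^3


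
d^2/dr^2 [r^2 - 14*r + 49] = 2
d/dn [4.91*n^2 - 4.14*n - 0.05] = 9.82*n - 4.14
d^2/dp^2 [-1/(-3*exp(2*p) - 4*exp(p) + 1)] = 4*(-(3*exp(p) + 1)*(3*exp(2*p) + 4*exp(p) - 1) + 2*(3*exp(p) + 2)^2*exp(p))*exp(p)/(3*exp(2*p) + 4*exp(p) - 1)^3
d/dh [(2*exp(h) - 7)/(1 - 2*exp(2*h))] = (4*exp(2*h) - 28*exp(h) + 2)*exp(h)/(4*exp(4*h) - 4*exp(2*h) + 1)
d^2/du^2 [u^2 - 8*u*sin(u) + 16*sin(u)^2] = 8*u*sin(u) - 64*sin(u)^2 - 16*cos(u) + 34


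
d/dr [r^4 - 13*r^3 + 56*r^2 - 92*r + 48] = 4*r^3 - 39*r^2 + 112*r - 92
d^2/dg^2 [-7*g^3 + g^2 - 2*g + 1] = 2 - 42*g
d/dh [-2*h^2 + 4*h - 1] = 4 - 4*h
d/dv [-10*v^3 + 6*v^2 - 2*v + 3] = -30*v^2 + 12*v - 2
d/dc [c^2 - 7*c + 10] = 2*c - 7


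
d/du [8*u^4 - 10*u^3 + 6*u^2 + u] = 32*u^3 - 30*u^2 + 12*u + 1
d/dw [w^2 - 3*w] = 2*w - 3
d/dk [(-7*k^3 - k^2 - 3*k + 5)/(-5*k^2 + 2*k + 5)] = (35*k^4 - 28*k^3 - 122*k^2 + 40*k - 25)/(25*k^4 - 20*k^3 - 46*k^2 + 20*k + 25)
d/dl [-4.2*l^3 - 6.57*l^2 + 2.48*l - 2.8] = -12.6*l^2 - 13.14*l + 2.48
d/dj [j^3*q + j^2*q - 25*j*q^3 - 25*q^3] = q*(3*j^2 + 2*j - 25*q^2)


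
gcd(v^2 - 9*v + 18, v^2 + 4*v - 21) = v - 3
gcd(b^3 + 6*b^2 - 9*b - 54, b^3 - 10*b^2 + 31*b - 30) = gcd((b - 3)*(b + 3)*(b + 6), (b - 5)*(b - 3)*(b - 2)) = b - 3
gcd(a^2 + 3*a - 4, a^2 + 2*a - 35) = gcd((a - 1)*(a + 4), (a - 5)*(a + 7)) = 1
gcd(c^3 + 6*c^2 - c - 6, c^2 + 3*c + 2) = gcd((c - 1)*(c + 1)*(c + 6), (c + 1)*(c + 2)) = c + 1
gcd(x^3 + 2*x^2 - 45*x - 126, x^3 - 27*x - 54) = x + 3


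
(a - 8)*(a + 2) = a^2 - 6*a - 16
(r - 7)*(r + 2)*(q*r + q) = q*r^3 - 4*q*r^2 - 19*q*r - 14*q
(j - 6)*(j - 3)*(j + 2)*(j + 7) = j^4 - 49*j^2 + 36*j + 252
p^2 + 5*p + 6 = (p + 2)*(p + 3)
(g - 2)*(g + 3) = g^2 + g - 6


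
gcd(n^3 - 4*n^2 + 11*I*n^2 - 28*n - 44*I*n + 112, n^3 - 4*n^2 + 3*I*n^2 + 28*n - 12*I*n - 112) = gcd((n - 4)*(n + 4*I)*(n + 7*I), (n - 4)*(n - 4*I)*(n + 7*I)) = n^2 + n*(-4 + 7*I) - 28*I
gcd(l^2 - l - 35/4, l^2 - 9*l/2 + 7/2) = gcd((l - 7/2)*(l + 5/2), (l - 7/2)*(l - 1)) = l - 7/2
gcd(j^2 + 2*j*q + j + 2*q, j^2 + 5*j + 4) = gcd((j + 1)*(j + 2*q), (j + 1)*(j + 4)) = j + 1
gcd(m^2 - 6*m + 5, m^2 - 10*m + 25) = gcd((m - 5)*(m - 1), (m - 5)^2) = m - 5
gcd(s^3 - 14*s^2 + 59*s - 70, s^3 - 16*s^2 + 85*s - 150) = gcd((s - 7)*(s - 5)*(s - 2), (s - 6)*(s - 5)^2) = s - 5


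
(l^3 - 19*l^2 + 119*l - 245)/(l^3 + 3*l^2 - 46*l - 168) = (l^2 - 12*l + 35)/(l^2 + 10*l + 24)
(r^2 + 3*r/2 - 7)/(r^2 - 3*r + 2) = (r + 7/2)/(r - 1)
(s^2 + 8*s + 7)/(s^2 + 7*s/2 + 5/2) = 2*(s + 7)/(2*s + 5)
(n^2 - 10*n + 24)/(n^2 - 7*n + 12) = (n - 6)/(n - 3)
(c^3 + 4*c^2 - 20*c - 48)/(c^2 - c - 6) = (c^2 + 2*c - 24)/(c - 3)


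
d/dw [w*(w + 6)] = 2*w + 6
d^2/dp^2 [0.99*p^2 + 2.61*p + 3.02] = 1.98000000000000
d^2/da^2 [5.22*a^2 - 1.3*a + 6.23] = 10.4400000000000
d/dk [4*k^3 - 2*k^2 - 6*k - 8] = 12*k^2 - 4*k - 6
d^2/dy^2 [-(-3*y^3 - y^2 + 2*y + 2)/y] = 6 - 4/y^3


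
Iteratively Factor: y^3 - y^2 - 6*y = (y)*(y^2 - y - 6) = y*(y + 2)*(y - 3)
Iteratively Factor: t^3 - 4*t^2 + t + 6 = (t + 1)*(t^2 - 5*t + 6) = (t - 3)*(t + 1)*(t - 2)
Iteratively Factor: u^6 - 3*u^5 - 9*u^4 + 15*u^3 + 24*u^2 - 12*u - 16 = (u + 2)*(u^5 - 5*u^4 + u^3 + 13*u^2 - 2*u - 8) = (u + 1)*(u + 2)*(u^4 - 6*u^3 + 7*u^2 + 6*u - 8) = (u - 4)*(u + 1)*(u + 2)*(u^3 - 2*u^2 - u + 2) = (u - 4)*(u - 1)*(u + 1)*(u + 2)*(u^2 - u - 2) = (u - 4)*(u - 2)*(u - 1)*(u + 1)*(u + 2)*(u + 1)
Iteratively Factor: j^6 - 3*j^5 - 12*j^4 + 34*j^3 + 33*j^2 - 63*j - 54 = (j + 3)*(j^5 - 6*j^4 + 6*j^3 + 16*j^2 - 15*j - 18) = (j - 3)*(j + 3)*(j^4 - 3*j^3 - 3*j^2 + 7*j + 6) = (j - 3)*(j + 1)*(j + 3)*(j^3 - 4*j^2 + j + 6) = (j - 3)*(j + 1)^2*(j + 3)*(j^2 - 5*j + 6) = (j - 3)*(j - 2)*(j + 1)^2*(j + 3)*(j - 3)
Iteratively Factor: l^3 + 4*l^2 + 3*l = (l)*(l^2 + 4*l + 3) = l*(l + 1)*(l + 3)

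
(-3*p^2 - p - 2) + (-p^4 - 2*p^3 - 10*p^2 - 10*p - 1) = -p^4 - 2*p^3 - 13*p^2 - 11*p - 3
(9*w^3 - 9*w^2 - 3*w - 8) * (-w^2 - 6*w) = -9*w^5 - 45*w^4 + 57*w^3 + 26*w^2 + 48*w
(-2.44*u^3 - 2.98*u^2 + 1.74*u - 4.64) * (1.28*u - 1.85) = -3.1232*u^4 + 0.6996*u^3 + 7.7402*u^2 - 9.1582*u + 8.584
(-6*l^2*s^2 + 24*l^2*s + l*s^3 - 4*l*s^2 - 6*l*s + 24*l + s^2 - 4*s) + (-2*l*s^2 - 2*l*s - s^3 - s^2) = -6*l^2*s^2 + 24*l^2*s + l*s^3 - 6*l*s^2 - 8*l*s + 24*l - s^3 - 4*s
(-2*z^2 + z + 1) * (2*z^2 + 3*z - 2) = -4*z^4 - 4*z^3 + 9*z^2 + z - 2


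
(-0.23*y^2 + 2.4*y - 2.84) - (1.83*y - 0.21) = -0.23*y^2 + 0.57*y - 2.63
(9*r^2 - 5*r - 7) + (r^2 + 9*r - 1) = 10*r^2 + 4*r - 8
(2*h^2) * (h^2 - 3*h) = 2*h^4 - 6*h^3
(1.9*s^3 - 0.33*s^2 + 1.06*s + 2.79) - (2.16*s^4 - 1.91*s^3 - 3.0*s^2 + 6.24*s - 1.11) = -2.16*s^4 + 3.81*s^3 + 2.67*s^2 - 5.18*s + 3.9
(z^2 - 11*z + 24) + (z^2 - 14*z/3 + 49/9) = 2*z^2 - 47*z/3 + 265/9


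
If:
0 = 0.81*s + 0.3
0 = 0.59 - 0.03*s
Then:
No Solution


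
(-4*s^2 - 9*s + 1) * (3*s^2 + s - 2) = -12*s^4 - 31*s^3 + 2*s^2 + 19*s - 2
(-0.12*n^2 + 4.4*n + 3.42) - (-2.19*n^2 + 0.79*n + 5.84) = 2.07*n^2 + 3.61*n - 2.42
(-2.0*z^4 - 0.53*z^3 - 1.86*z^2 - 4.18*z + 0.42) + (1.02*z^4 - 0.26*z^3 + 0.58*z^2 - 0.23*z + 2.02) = -0.98*z^4 - 0.79*z^3 - 1.28*z^2 - 4.41*z + 2.44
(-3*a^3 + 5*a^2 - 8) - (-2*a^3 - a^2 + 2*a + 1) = -a^3 + 6*a^2 - 2*a - 9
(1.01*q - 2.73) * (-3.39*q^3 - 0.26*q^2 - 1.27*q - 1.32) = -3.4239*q^4 + 8.9921*q^3 - 0.5729*q^2 + 2.1339*q + 3.6036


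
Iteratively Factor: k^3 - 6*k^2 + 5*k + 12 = (k - 4)*(k^2 - 2*k - 3) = (k - 4)*(k + 1)*(k - 3)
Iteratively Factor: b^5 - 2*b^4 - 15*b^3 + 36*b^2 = (b - 3)*(b^4 + b^3 - 12*b^2) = b*(b - 3)*(b^3 + b^2 - 12*b) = b*(b - 3)*(b + 4)*(b^2 - 3*b) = b^2*(b - 3)*(b + 4)*(b - 3)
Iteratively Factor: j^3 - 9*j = (j)*(j^2 - 9) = j*(j - 3)*(j + 3)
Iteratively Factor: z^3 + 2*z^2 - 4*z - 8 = (z + 2)*(z^2 - 4) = (z + 2)^2*(z - 2)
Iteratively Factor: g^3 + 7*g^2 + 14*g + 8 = (g + 1)*(g^2 + 6*g + 8) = (g + 1)*(g + 4)*(g + 2)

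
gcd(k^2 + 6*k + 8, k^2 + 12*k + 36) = 1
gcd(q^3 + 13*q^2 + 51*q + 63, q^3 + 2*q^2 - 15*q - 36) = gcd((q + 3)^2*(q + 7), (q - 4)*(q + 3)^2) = q^2 + 6*q + 9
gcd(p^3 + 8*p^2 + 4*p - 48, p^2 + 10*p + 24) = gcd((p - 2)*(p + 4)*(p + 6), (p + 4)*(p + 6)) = p^2 + 10*p + 24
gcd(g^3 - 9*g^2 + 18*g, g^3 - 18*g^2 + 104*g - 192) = g - 6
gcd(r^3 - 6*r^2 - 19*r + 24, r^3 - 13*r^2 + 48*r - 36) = r - 1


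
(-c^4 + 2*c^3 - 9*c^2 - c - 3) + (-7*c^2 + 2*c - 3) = -c^4 + 2*c^3 - 16*c^2 + c - 6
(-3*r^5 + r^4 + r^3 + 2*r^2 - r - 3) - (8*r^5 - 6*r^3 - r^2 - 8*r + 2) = -11*r^5 + r^4 + 7*r^3 + 3*r^2 + 7*r - 5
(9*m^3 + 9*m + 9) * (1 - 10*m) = -90*m^4 + 9*m^3 - 90*m^2 - 81*m + 9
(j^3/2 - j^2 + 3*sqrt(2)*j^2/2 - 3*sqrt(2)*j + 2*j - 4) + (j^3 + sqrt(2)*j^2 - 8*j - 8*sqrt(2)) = 3*j^3/2 - j^2 + 5*sqrt(2)*j^2/2 - 6*j - 3*sqrt(2)*j - 8*sqrt(2) - 4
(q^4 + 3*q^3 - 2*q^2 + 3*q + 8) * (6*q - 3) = 6*q^5 + 15*q^4 - 21*q^3 + 24*q^2 + 39*q - 24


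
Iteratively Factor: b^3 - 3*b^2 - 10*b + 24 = (b + 3)*(b^2 - 6*b + 8) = (b - 4)*(b + 3)*(b - 2)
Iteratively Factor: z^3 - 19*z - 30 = (z - 5)*(z^2 + 5*z + 6) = (z - 5)*(z + 2)*(z + 3)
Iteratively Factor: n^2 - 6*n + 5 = (n - 5)*(n - 1)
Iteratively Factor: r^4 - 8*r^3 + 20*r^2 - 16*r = (r - 2)*(r^3 - 6*r^2 + 8*r) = (r - 4)*(r - 2)*(r^2 - 2*r) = r*(r - 4)*(r - 2)*(r - 2)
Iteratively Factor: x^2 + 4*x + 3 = (x + 3)*(x + 1)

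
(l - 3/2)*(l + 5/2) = l^2 + l - 15/4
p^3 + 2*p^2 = p^2*(p + 2)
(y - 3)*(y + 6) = y^2 + 3*y - 18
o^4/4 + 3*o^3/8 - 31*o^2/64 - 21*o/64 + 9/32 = (o/4 + 1/4)*(o - 3/4)^2*(o + 2)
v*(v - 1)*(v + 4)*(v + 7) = v^4 + 10*v^3 + 17*v^2 - 28*v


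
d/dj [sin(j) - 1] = cos(j)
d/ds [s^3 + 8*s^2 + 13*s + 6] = 3*s^2 + 16*s + 13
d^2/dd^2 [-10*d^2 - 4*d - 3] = -20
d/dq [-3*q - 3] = -3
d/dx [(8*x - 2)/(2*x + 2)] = 5/(x + 1)^2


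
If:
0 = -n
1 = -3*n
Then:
No Solution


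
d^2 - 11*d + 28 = (d - 7)*(d - 4)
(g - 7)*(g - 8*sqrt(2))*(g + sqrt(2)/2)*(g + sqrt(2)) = g^4 - 13*sqrt(2)*g^3/2 - 7*g^3 - 23*g^2 + 91*sqrt(2)*g^2/2 - 8*sqrt(2)*g + 161*g + 56*sqrt(2)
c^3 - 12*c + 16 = (c - 2)^2*(c + 4)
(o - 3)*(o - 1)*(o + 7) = o^3 + 3*o^2 - 25*o + 21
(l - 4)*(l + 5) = l^2 + l - 20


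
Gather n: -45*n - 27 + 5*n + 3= -40*n - 24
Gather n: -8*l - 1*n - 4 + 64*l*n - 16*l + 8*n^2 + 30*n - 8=-24*l + 8*n^2 + n*(64*l + 29) - 12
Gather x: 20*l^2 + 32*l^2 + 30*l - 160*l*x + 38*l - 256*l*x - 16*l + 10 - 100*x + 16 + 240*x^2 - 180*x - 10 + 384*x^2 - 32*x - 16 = 52*l^2 + 52*l + 624*x^2 + x*(-416*l - 312)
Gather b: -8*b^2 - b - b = -8*b^2 - 2*b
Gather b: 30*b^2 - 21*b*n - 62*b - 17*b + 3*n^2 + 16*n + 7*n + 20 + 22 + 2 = 30*b^2 + b*(-21*n - 79) + 3*n^2 + 23*n + 44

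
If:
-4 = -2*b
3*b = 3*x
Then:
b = 2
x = 2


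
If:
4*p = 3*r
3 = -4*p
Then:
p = -3/4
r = -1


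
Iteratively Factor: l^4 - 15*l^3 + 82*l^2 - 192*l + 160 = (l - 5)*(l^3 - 10*l^2 + 32*l - 32) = (l - 5)*(l - 4)*(l^2 - 6*l + 8) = (l - 5)*(l - 4)*(l - 2)*(l - 4)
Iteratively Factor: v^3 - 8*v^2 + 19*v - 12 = (v - 3)*(v^2 - 5*v + 4) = (v - 3)*(v - 1)*(v - 4)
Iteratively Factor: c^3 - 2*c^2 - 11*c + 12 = (c + 3)*(c^2 - 5*c + 4) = (c - 4)*(c + 3)*(c - 1)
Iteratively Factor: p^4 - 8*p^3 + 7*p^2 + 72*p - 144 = (p - 4)*(p^3 - 4*p^2 - 9*p + 36) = (p - 4)*(p + 3)*(p^2 - 7*p + 12) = (p - 4)^2*(p + 3)*(p - 3)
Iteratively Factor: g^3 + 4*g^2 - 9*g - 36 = (g + 3)*(g^2 + g - 12) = (g - 3)*(g + 3)*(g + 4)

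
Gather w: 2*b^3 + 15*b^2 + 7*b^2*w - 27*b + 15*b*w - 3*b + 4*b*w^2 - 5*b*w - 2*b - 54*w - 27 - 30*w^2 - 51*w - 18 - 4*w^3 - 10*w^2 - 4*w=2*b^3 + 15*b^2 - 32*b - 4*w^3 + w^2*(4*b - 40) + w*(7*b^2 + 10*b - 109) - 45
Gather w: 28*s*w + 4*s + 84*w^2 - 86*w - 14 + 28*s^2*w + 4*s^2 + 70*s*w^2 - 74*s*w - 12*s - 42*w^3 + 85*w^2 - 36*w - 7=4*s^2 - 8*s - 42*w^3 + w^2*(70*s + 169) + w*(28*s^2 - 46*s - 122) - 21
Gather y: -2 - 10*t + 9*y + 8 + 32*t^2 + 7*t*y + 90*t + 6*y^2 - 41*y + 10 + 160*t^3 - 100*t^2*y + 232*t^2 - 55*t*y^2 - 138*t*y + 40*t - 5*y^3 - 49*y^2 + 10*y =160*t^3 + 264*t^2 + 120*t - 5*y^3 + y^2*(-55*t - 43) + y*(-100*t^2 - 131*t - 22) + 16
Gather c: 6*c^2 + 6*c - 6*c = 6*c^2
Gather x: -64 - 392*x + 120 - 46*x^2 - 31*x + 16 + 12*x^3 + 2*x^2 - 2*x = 12*x^3 - 44*x^2 - 425*x + 72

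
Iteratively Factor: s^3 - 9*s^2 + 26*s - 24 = (s - 4)*(s^2 - 5*s + 6) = (s - 4)*(s - 2)*(s - 3)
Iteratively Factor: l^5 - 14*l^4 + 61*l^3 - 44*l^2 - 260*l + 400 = (l - 5)*(l^4 - 9*l^3 + 16*l^2 + 36*l - 80) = (l - 5)*(l + 2)*(l^3 - 11*l^2 + 38*l - 40) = (l - 5)*(l - 2)*(l + 2)*(l^2 - 9*l + 20) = (l - 5)^2*(l - 2)*(l + 2)*(l - 4)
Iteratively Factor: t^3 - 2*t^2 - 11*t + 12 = (t - 1)*(t^2 - t - 12) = (t - 4)*(t - 1)*(t + 3)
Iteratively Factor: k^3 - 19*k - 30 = (k + 3)*(k^2 - 3*k - 10) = (k - 5)*(k + 3)*(k + 2)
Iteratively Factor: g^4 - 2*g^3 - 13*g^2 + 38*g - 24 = (g - 2)*(g^3 - 13*g + 12) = (g - 3)*(g - 2)*(g^2 + 3*g - 4) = (g - 3)*(g - 2)*(g + 4)*(g - 1)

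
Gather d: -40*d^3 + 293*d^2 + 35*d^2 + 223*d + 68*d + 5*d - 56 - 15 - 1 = -40*d^3 + 328*d^2 + 296*d - 72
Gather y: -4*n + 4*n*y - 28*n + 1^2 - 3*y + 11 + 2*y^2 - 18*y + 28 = -32*n + 2*y^2 + y*(4*n - 21) + 40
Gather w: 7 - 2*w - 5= 2 - 2*w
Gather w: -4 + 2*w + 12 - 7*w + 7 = 15 - 5*w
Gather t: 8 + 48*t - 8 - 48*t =0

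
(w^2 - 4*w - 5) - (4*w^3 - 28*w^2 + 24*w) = -4*w^3 + 29*w^2 - 28*w - 5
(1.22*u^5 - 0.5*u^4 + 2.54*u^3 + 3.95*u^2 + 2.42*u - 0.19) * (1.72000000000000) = 2.0984*u^5 - 0.86*u^4 + 4.3688*u^3 + 6.794*u^2 + 4.1624*u - 0.3268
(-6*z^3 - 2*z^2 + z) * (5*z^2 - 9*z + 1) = -30*z^5 + 44*z^4 + 17*z^3 - 11*z^2 + z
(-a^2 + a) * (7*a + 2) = -7*a^3 + 5*a^2 + 2*a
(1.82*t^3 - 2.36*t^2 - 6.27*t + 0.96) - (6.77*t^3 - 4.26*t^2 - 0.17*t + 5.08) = -4.95*t^3 + 1.9*t^2 - 6.1*t - 4.12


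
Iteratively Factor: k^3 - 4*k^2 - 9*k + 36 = (k + 3)*(k^2 - 7*k + 12) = (k - 4)*(k + 3)*(k - 3)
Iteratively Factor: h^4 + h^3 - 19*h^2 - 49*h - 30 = (h - 5)*(h^3 + 6*h^2 + 11*h + 6) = (h - 5)*(h + 1)*(h^2 + 5*h + 6) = (h - 5)*(h + 1)*(h + 3)*(h + 2)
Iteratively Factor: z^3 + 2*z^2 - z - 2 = (z - 1)*(z^2 + 3*z + 2) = (z - 1)*(z + 1)*(z + 2)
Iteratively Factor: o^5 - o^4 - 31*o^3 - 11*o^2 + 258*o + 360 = (o - 5)*(o^4 + 4*o^3 - 11*o^2 - 66*o - 72) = (o - 5)*(o + 3)*(o^3 + o^2 - 14*o - 24) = (o - 5)*(o + 3)^2*(o^2 - 2*o - 8) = (o - 5)*(o - 4)*(o + 3)^2*(o + 2)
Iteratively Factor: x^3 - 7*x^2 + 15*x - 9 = (x - 1)*(x^2 - 6*x + 9) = (x - 3)*(x - 1)*(x - 3)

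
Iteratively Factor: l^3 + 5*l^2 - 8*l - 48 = (l + 4)*(l^2 + l - 12) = (l - 3)*(l + 4)*(l + 4)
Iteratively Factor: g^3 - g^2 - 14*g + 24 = (g + 4)*(g^2 - 5*g + 6) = (g - 3)*(g + 4)*(g - 2)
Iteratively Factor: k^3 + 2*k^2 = (k)*(k^2 + 2*k) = k*(k + 2)*(k)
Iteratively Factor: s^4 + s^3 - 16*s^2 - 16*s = (s - 4)*(s^3 + 5*s^2 + 4*s) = (s - 4)*(s + 1)*(s^2 + 4*s) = (s - 4)*(s + 1)*(s + 4)*(s)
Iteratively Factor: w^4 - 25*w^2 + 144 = (w + 4)*(w^3 - 4*w^2 - 9*w + 36) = (w + 3)*(w + 4)*(w^2 - 7*w + 12) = (w - 3)*(w + 3)*(w + 4)*(w - 4)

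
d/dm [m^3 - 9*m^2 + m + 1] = 3*m^2 - 18*m + 1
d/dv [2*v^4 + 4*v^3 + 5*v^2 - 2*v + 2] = 8*v^3 + 12*v^2 + 10*v - 2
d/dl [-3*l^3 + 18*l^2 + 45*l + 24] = -9*l^2 + 36*l + 45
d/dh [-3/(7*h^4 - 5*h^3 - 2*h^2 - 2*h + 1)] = 3*(28*h^3 - 15*h^2 - 4*h - 2)/(-7*h^4 + 5*h^3 + 2*h^2 + 2*h - 1)^2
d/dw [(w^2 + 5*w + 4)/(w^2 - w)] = 2*(-3*w^2 - 4*w + 2)/(w^2*(w^2 - 2*w + 1))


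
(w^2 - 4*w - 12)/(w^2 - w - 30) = (w + 2)/(w + 5)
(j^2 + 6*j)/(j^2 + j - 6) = j*(j + 6)/(j^2 + j - 6)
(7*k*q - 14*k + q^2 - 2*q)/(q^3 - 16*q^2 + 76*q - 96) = (7*k + q)/(q^2 - 14*q + 48)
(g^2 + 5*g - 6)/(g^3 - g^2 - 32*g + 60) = (g - 1)/(g^2 - 7*g + 10)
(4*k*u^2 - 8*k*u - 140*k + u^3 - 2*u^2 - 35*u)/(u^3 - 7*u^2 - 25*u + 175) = (4*k + u)/(u - 5)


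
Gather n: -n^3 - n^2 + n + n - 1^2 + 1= -n^3 - n^2 + 2*n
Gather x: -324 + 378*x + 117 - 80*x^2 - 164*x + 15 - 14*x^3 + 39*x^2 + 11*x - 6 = -14*x^3 - 41*x^2 + 225*x - 198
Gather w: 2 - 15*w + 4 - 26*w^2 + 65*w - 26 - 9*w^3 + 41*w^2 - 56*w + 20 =-9*w^3 + 15*w^2 - 6*w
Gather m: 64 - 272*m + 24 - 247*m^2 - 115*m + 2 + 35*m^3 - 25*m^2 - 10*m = 35*m^3 - 272*m^2 - 397*m + 90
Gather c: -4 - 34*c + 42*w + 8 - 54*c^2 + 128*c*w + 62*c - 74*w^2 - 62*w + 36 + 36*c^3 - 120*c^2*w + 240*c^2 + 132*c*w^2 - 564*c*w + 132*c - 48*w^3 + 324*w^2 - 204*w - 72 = 36*c^3 + c^2*(186 - 120*w) + c*(132*w^2 - 436*w + 160) - 48*w^3 + 250*w^2 - 224*w - 32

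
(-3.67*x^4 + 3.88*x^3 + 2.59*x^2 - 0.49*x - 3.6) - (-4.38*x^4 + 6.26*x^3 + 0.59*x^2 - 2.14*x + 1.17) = 0.71*x^4 - 2.38*x^3 + 2.0*x^2 + 1.65*x - 4.77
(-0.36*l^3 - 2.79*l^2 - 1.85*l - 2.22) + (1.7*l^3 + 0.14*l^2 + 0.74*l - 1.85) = 1.34*l^3 - 2.65*l^2 - 1.11*l - 4.07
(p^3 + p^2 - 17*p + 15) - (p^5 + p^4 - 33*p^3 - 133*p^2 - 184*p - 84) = -p^5 - p^4 + 34*p^3 + 134*p^2 + 167*p + 99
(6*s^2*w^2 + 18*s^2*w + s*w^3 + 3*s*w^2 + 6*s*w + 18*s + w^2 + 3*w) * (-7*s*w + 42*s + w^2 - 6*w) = -42*s^3*w^3 + 126*s^3*w^2 + 756*s^3*w - s^2*w^4 + 3*s^2*w^3 - 24*s^2*w^2 + 126*s^2*w + 756*s^2 + s*w^5 - 3*s*w^4 - 19*s*w^3 + 3*s*w^2 + 18*s*w + w^4 - 3*w^3 - 18*w^2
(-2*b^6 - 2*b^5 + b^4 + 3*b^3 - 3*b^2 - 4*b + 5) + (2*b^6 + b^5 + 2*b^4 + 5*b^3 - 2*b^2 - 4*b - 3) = -b^5 + 3*b^4 + 8*b^3 - 5*b^2 - 8*b + 2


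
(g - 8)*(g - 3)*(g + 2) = g^3 - 9*g^2 + 2*g + 48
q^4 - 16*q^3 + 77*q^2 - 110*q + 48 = (q - 8)*(q - 6)*(q - 1)^2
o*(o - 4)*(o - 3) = o^3 - 7*o^2 + 12*o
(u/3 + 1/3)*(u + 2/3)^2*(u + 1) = u^4/3 + 10*u^3/9 + 37*u^2/27 + 20*u/27 + 4/27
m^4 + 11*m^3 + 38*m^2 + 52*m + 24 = (m + 1)*(m + 2)^2*(m + 6)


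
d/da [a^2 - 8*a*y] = 2*a - 8*y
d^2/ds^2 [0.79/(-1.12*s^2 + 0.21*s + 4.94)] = (-1.981952*s^2 + 0.371616*s + 0.79*(2.24*s - 0.21)*(4.48*s - 0.42) + 8.741824)/(-1.12*s^2 + 0.21*s + 4.94)^3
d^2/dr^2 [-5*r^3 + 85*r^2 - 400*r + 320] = 170 - 30*r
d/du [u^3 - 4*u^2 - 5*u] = 3*u^2 - 8*u - 5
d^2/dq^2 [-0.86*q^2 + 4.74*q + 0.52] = -1.72000000000000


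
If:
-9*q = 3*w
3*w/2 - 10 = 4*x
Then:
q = -8*x/9 - 20/9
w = 8*x/3 + 20/3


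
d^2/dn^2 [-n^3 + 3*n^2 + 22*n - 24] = 6 - 6*n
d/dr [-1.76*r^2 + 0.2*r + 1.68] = 0.2 - 3.52*r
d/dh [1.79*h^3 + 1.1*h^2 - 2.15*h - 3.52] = 5.37*h^2 + 2.2*h - 2.15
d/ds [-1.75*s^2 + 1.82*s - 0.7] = 1.82 - 3.5*s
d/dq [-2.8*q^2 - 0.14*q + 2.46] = -5.6*q - 0.14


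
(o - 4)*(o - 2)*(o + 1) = o^3 - 5*o^2 + 2*o + 8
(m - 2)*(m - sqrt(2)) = m^2 - 2*m - sqrt(2)*m + 2*sqrt(2)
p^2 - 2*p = p*(p - 2)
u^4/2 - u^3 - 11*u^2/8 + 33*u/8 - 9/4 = (u/2 + 1)*(u - 3/2)^2*(u - 1)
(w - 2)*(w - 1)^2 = w^3 - 4*w^2 + 5*w - 2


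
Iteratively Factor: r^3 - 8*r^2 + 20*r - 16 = (r - 4)*(r^2 - 4*r + 4) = (r - 4)*(r - 2)*(r - 2)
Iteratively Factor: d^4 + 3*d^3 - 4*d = (d)*(d^3 + 3*d^2 - 4) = d*(d + 2)*(d^2 + d - 2) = d*(d + 2)^2*(d - 1)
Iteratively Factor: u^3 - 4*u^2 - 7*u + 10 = (u - 1)*(u^2 - 3*u - 10) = (u - 1)*(u + 2)*(u - 5)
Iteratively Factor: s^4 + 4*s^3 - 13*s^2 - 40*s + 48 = (s + 4)*(s^3 - 13*s + 12) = (s - 1)*(s + 4)*(s^2 + s - 12) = (s - 3)*(s - 1)*(s + 4)*(s + 4)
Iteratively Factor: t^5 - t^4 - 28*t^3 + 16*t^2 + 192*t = (t - 4)*(t^4 + 3*t^3 - 16*t^2 - 48*t) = t*(t - 4)*(t^3 + 3*t^2 - 16*t - 48) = t*(t - 4)^2*(t^2 + 7*t + 12) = t*(t - 4)^2*(t + 3)*(t + 4)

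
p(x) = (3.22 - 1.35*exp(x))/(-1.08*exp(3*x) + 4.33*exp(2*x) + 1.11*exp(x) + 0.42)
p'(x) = (3.22 - 1.35*exp(x))*(3.24*exp(3*x) - 8.66*exp(2*x) - 1.11*exp(x))/(-1.08*exp(3*x) + 4.33*exp(2*x) + 1.11*exp(x) + 0.42)^2 - 1.35*exp(x)/(-1.08*exp(3*x) + 4.33*exp(2*x) + 1.11*exp(x) + 0.42)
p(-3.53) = 6.97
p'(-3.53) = -0.70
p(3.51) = 0.00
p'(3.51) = -0.00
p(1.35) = -0.28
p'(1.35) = -2.79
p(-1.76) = 4.07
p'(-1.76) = -2.71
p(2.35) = 0.01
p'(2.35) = -0.03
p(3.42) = 0.00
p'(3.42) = -0.00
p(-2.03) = 4.77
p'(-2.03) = -2.43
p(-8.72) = 7.66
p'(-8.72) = -0.00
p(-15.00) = 7.67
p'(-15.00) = 0.00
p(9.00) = 0.00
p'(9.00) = 0.00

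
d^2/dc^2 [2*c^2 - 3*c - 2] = 4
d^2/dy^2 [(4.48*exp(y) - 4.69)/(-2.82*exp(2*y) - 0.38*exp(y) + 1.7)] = (-35.626752*exp(4*y) + 153.987792*exp(3*y) - 113.785308*exp(2*y) + 87.718596*exp(y) - 9.91746)*exp(y)/(22.425768*exp(6*y) + 9.065736*exp(5*y) - 39.335616*exp(4*y) - 10.875448*exp(3*y) + 23.71296*exp(2*y) + 3.2946*exp(y) - 4.913)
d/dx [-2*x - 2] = -2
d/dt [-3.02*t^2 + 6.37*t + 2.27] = 6.37 - 6.04*t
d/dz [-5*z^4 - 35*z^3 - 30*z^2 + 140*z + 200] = -20*z^3 - 105*z^2 - 60*z + 140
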